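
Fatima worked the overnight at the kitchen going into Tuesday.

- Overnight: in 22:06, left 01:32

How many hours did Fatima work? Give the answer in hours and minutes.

3 h 26 min

Overnight: 22:06 → midnight = 1 h 54 min; midnight → 01:32 = 1 h 32 min; span 3 h 26 min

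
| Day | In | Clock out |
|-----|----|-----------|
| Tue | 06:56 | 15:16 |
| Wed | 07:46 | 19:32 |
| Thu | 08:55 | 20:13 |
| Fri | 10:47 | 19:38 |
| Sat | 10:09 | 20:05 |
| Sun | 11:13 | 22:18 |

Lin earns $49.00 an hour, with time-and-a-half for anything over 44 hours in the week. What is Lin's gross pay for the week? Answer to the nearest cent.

$3425.10

Tue: 06:56–15:16 = 8 h 20 min
Wed: 07:46–19:32 = 11 h 46 min
Thu: 08:55–20:13 = 11 h 18 min
Fri: 10:47–19:38 = 8 h 51 min
Sat: 10:09–20:05 = 9 h 56 min
Sun: 11:13–22:18 = 11 h 5 min
Total worked: 61 h 16 min = 3676 min.
Regular 44 h 0 min = 2640 min at $49.00/h; overtime 17 h 16 min = 1036 min at $73.50/h.
Pay = (2640 × $49.00 + 1036 × $73.50) ÷ 60 = $3425.10.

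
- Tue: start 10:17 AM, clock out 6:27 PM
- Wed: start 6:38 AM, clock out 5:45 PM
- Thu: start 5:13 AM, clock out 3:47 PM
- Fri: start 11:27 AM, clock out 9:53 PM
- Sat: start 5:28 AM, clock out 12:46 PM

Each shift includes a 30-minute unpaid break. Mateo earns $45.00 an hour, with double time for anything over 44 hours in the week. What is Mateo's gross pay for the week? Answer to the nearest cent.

Tue: 10:17 AM–6:27 PM = 8 h 10 min; less 30 min break → 7 h 40 min
Wed: 6:38 AM–5:45 PM = 11 h 7 min; less 30 min break → 10 h 37 min
Thu: 5:13 AM–3:47 PM = 10 h 34 min; less 30 min break → 10 h 4 min
Fri: 11:27 AM–9:53 PM = 10 h 26 min; less 30 min break → 9 h 56 min
Sat: 5:28 AM–12:46 PM = 7 h 18 min; less 30 min break → 6 h 48 min
Total worked: 45 h 5 min = 2705 min.
Regular 44 h 0 min = 2640 min at $45.00/h; overtime 1 h 5 min = 65 min at $90.00/h.
Pay = (2640 × $45.00 + 65 × $90.00) ÷ 60 = $2077.50.

$2077.50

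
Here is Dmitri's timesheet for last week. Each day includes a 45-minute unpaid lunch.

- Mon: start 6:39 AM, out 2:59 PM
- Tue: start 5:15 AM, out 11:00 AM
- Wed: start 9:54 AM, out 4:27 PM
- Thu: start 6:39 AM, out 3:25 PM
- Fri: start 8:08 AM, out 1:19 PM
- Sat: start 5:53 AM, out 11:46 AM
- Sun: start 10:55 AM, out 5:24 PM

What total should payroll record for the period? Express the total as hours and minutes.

41 h 42 min

Mon: 6:39 AM–2:59 PM = 8 h 20 min; less 45 min break → 7 h 35 min
Tue: 5:15 AM–11:00 AM = 5 h 45 min; less 45 min break → 5 h 0 min
Wed: 9:54 AM–4:27 PM = 6 h 33 min; less 45 min break → 5 h 48 min
Thu: 6:39 AM–3:25 PM = 8 h 46 min; less 45 min break → 8 h 1 min
Fri: 8:08 AM–1:19 PM = 5 h 11 min; less 45 min break → 4 h 26 min
Sat: 5:53 AM–11:46 AM = 5 h 53 min; less 45 min break → 5 h 8 min
Sun: 10:55 AM–5:24 PM = 6 h 29 min; less 45 min break → 5 h 44 min
Total: 7 h 35 min + 5 h 0 min + 5 h 48 min + 8 h 1 min + 4 h 26 min + 5 h 8 min + 5 h 44 min = 41 h 42 min.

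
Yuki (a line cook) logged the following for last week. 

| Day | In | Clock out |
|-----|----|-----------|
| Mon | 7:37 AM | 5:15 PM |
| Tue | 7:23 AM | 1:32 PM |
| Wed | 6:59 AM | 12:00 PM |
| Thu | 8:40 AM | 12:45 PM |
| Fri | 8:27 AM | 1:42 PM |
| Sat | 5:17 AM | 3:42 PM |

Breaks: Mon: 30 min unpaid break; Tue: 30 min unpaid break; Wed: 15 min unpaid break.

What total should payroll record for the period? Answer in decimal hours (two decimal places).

39.30 hours

Mon: 7:37 AM–5:15 PM = 9 h 38 min; less 30 min break → 9 h 8 min
Tue: 7:23 AM–1:32 PM = 6 h 9 min; less 30 min break → 5 h 39 min
Wed: 6:59 AM–12:00 PM = 5 h 1 min; less 15 min break → 4 h 46 min
Thu: 8:40 AM–12:45 PM = 4 h 5 min
Fri: 8:27 AM–1:42 PM = 5 h 15 min
Sat: 5:17 AM–3:42 PM = 10 h 25 min
Total: 9 h 8 min + 5 h 39 min + 4 h 46 min + 4 h 5 min + 5 h 15 min + 10 h 25 min = 39 h 18 min.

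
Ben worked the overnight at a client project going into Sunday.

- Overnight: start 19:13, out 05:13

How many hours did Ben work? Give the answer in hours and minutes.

10 h 0 min

Overnight: 19:13 → midnight = 4 h 47 min; midnight → 05:13 = 5 h 13 min; span 10 h 0 min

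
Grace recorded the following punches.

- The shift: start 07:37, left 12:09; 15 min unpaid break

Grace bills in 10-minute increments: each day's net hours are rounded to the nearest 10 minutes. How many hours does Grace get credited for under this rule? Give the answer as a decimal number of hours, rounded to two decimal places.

4.33 hours

The shift: 07:37–12:09 = 4 h 32 min − 15 min = 4 h 17 min → rounds to 4 h 20 min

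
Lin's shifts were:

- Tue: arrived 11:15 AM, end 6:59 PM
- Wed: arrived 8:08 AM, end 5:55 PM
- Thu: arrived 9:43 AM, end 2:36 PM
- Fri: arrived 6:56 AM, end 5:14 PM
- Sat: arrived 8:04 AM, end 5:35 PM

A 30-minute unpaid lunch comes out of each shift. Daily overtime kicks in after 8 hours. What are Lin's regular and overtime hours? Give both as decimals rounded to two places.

Regular 35.62 hours, overtime 4.10 hours

Tue: 11:15 AM–6:59 PM = 7 h 44 min; less 30 min break → 7 h 14 min
Wed: 8:08 AM–5:55 PM = 9 h 47 min; less 30 min break → 9 h 17 min
Thu: 9:43 AM–2:36 PM = 4 h 53 min; less 30 min break → 4 h 23 min
Fri: 6:56 AM–5:14 PM = 10 h 18 min; less 30 min break → 9 h 48 min
Sat: 8:04 AM–5:35 PM = 9 h 31 min; less 30 min break → 9 h 1 min
Tue reg 7 h 14 min / OT 0 h 0 min; Wed reg 8 h 0 min / OT 1 h 17 min; Thu reg 4 h 23 min / OT 0 h 0 min; Fri reg 8 h 0 min / OT 1 h 48 min; Sat reg 8 h 0 min / OT 1 h 1 min.
Totals: regular 35 h 37 min, overtime 4 h 6 min.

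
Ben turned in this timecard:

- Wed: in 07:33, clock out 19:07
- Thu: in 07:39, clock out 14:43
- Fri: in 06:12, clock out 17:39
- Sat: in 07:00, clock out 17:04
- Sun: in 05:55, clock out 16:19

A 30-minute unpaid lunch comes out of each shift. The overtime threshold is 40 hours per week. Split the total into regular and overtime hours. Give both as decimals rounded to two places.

Wed: 07:33–19:07 = 11 h 34 min; less 30 min break → 11 h 4 min
Thu: 07:39–14:43 = 7 h 4 min; less 30 min break → 6 h 34 min
Fri: 06:12–17:39 = 11 h 27 min; less 30 min break → 10 h 57 min
Sat: 07:00–17:04 = 10 h 4 min; less 30 min break → 9 h 34 min
Sun: 05:55–16:19 = 10 h 24 min; less 30 min break → 9 h 54 min
Total worked: 48 h 3 min = 48.05 h.
Threshold 40 h → overtime 8 h 3 min, regular 40 h 0 min.

Regular 40.00 hours, overtime 8.05 hours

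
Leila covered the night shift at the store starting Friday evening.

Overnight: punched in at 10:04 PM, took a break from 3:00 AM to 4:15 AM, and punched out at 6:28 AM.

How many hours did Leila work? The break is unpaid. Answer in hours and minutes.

7 h 9 min

Overnight: 10:04 PM → midnight = 1 h 56 min; midnight → 6:28 AM = 6 h 28 min; span 8 h 24 min; less 75 min break → 7 h 9 min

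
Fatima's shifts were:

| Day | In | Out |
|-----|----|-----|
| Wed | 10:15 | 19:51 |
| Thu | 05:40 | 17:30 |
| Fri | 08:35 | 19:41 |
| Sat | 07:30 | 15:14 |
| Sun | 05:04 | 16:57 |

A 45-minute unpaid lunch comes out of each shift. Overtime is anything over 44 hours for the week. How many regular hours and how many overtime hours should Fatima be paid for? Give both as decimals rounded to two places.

Regular 44.00 hours, overtime 4.40 hours

Wed: 10:15–19:51 = 9 h 36 min; less 45 min break → 8 h 51 min
Thu: 05:40–17:30 = 11 h 50 min; less 45 min break → 11 h 5 min
Fri: 08:35–19:41 = 11 h 6 min; less 45 min break → 10 h 21 min
Sat: 07:30–15:14 = 7 h 44 min; less 45 min break → 6 h 59 min
Sun: 05:04–16:57 = 11 h 53 min; less 45 min break → 11 h 8 min
Total worked: 48 h 24 min = 48.40 h.
Threshold 44 h → overtime 4 h 24 min, regular 44 h 0 min.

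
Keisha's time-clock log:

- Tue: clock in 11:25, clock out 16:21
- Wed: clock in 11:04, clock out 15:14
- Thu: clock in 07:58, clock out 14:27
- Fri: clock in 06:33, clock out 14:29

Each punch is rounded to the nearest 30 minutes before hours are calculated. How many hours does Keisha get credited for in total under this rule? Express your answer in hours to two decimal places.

Tue: in 11:25→11:30, out 16:21→16:30; 5 h 0 min
Wed: in 11:04→11:00, out 15:14→15:00; 4 h 0 min
Thu: in 07:58→08:00, out 14:27→14:30; 6 h 30 min
Fri: in 06:33→06:30, out 14:29→14:30; 8 h 0 min
Total credited: 23 h 30 min.

23.50 hours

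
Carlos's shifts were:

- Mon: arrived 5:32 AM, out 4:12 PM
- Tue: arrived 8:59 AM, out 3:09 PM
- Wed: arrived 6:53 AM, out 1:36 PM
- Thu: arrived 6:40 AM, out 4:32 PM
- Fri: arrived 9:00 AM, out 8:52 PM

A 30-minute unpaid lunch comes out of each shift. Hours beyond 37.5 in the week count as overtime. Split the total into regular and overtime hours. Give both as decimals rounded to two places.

Mon: 5:32 AM–4:12 PM = 10 h 40 min; less 30 min break → 10 h 10 min
Tue: 8:59 AM–3:09 PM = 6 h 10 min; less 30 min break → 5 h 40 min
Wed: 6:53 AM–1:36 PM = 6 h 43 min; less 30 min break → 6 h 13 min
Thu: 6:40 AM–4:32 PM = 9 h 52 min; less 30 min break → 9 h 22 min
Fri: 9:00 AM–8:52 PM = 11 h 52 min; less 30 min break → 11 h 22 min
Total worked: 42 h 47 min = 42.78 h.
Threshold 37.5 h → overtime 5 h 17 min, regular 37 h 30 min.

Regular 37.50 hours, overtime 5.28 hours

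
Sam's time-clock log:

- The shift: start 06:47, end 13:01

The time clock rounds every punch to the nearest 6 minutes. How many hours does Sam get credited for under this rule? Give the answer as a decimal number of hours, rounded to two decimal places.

The shift: in 06:47→06:48, out 13:01→13:00; 6 h 12 min

6.20 hours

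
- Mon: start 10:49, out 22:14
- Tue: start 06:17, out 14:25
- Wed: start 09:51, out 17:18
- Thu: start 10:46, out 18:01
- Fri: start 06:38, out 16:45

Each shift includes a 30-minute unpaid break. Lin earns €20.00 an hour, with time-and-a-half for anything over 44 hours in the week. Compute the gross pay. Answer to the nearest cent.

€837.33

Mon: 10:49–22:14 = 11 h 25 min; less 30 min break → 10 h 55 min
Tue: 06:17–14:25 = 8 h 8 min; less 30 min break → 7 h 38 min
Wed: 09:51–17:18 = 7 h 27 min; less 30 min break → 6 h 57 min
Thu: 10:46–18:01 = 7 h 15 min; less 30 min break → 6 h 45 min
Fri: 06:38–16:45 = 10 h 7 min; less 30 min break → 9 h 37 min
Total worked: 41 h 52 min = 2512 min.
Regular 41 h 52 min = 2512 min at €20.00/h; overtime 0 h 0 min = 0 min at €30.00/h.
Pay = (2512 × €20.00 + 0 × €30.00) ÷ 60 = €837.33.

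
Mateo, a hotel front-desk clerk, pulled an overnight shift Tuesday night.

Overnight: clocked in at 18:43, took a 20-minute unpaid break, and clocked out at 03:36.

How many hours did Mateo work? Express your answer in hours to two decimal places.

8.55 hours

Overnight: 18:43 → midnight = 5 h 17 min; midnight → 03:36 = 3 h 36 min; span 8 h 53 min; less 20 min break → 8 h 33 min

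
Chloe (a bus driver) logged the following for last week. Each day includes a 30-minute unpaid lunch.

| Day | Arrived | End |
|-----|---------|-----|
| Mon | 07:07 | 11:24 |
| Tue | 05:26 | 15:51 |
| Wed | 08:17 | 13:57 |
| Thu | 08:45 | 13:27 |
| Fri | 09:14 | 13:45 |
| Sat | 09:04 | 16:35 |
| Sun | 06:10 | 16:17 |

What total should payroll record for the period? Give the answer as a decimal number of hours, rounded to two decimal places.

Mon: 07:07–11:24 = 4 h 17 min; less 30 min break → 3 h 47 min
Tue: 05:26–15:51 = 10 h 25 min; less 30 min break → 9 h 55 min
Wed: 08:17–13:57 = 5 h 40 min; less 30 min break → 5 h 10 min
Thu: 08:45–13:27 = 4 h 42 min; less 30 min break → 4 h 12 min
Fri: 09:14–13:45 = 4 h 31 min; less 30 min break → 4 h 1 min
Sat: 09:04–16:35 = 7 h 31 min; less 30 min break → 7 h 1 min
Sun: 06:10–16:17 = 10 h 7 min; less 30 min break → 9 h 37 min
Total: 3 h 47 min + 9 h 55 min + 5 h 10 min + 4 h 12 min + 4 h 1 min + 7 h 1 min + 9 h 37 min = 43 h 43 min.

43.72 hours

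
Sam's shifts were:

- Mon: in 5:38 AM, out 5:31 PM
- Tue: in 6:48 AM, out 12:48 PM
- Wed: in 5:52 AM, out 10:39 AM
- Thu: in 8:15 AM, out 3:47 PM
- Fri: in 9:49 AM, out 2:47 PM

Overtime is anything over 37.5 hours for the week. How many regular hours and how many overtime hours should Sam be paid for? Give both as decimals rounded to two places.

Regular 35.17 hours, overtime 0.00 hours

Mon: 5:38 AM–5:31 PM = 11 h 53 min
Tue: 6:48 AM–12:48 PM = 6 h 0 min
Wed: 5:52 AM–10:39 AM = 4 h 47 min
Thu: 8:15 AM–3:47 PM = 7 h 32 min
Fri: 9:49 AM–2:47 PM = 4 h 58 min
Total worked: 35 h 10 min = 35.17 h.
Threshold 37.5 h → overtime 0 h 0 min, regular 35 h 10 min.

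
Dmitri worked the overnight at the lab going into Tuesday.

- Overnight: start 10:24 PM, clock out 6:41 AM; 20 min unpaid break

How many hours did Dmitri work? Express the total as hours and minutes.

Overnight: 10:24 PM → midnight = 1 h 36 min; midnight → 6:41 AM = 6 h 41 min; span 8 h 17 min; less 20 min break → 7 h 57 min

7 h 57 min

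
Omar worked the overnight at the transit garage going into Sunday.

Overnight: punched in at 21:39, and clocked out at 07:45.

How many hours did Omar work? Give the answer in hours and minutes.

Overnight: 21:39 → midnight = 2 h 21 min; midnight → 07:45 = 7 h 45 min; span 10 h 6 min

10 h 6 min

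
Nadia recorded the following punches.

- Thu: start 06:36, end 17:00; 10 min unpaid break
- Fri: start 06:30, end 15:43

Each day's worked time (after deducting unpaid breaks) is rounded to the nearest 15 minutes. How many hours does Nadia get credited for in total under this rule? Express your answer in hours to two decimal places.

Thu: 06:36–17:00 = 10 h 24 min − 10 min = 10 h 14 min → rounds to 10 h 15 min
Fri: 06:30–15:43 = 9 h 13 min → rounds to 9 h 15 min
Total credited: 19 h 30 min.

19.50 hours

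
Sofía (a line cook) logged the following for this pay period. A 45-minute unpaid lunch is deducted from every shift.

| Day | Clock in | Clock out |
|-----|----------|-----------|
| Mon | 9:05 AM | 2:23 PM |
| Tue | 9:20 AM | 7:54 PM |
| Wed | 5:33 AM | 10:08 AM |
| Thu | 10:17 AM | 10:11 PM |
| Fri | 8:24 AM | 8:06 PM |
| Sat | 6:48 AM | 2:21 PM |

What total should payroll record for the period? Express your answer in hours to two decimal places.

47.10 hours

Mon: 9:05 AM–2:23 PM = 5 h 18 min; less 45 min break → 4 h 33 min
Tue: 9:20 AM–7:54 PM = 10 h 34 min; less 45 min break → 9 h 49 min
Wed: 5:33 AM–10:08 AM = 4 h 35 min; less 45 min break → 3 h 50 min
Thu: 10:17 AM–10:11 PM = 11 h 54 min; less 45 min break → 11 h 9 min
Fri: 8:24 AM–8:06 PM = 11 h 42 min; less 45 min break → 10 h 57 min
Sat: 6:48 AM–2:21 PM = 7 h 33 min; less 45 min break → 6 h 48 min
Total: 4 h 33 min + 9 h 49 min + 3 h 50 min + 11 h 9 min + 10 h 57 min + 6 h 48 min = 47 h 6 min.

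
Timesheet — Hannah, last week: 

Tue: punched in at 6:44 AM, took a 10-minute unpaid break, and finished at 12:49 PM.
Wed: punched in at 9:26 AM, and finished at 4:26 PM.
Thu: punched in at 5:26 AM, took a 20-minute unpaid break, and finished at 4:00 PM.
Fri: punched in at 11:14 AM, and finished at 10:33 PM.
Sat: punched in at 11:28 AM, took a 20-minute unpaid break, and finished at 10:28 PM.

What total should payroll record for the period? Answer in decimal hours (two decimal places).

Tue: 6:44 AM–12:49 PM = 6 h 5 min; less 10 min break → 5 h 55 min
Wed: 9:26 AM–4:26 PM = 7 h 0 min
Thu: 5:26 AM–4:00 PM = 10 h 34 min; less 20 min break → 10 h 14 min
Fri: 11:14 AM–10:33 PM = 11 h 19 min
Sat: 11:28 AM–10:28 PM = 11 h 0 min; less 20 min break → 10 h 40 min
Total: 5 h 55 min + 7 h 0 min + 10 h 14 min + 11 h 19 min + 10 h 40 min = 45 h 8 min.

45.13 hours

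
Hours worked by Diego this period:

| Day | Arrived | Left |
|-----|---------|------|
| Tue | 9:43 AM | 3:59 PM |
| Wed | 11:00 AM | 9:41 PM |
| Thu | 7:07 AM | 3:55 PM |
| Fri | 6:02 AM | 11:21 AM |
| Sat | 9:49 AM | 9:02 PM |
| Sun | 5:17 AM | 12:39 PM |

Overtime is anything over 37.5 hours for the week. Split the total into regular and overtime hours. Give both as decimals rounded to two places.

Regular 37.50 hours, overtime 12.15 hours

Tue: 9:43 AM–3:59 PM = 6 h 16 min
Wed: 11:00 AM–9:41 PM = 10 h 41 min
Thu: 7:07 AM–3:55 PM = 8 h 48 min
Fri: 6:02 AM–11:21 AM = 5 h 19 min
Sat: 9:49 AM–9:02 PM = 11 h 13 min
Sun: 5:17 AM–12:39 PM = 7 h 22 min
Total worked: 49 h 39 min = 49.65 h.
Threshold 37.5 h → overtime 12 h 9 min, regular 37 h 30 min.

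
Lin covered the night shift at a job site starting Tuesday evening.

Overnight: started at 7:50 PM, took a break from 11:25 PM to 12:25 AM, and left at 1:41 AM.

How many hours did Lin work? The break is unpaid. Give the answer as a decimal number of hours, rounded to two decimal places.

4.85 hours

Overnight: 7:50 PM → midnight = 4 h 10 min; midnight → 1:41 AM = 1 h 41 min; span 5 h 51 min; less 60 min break → 4 h 51 min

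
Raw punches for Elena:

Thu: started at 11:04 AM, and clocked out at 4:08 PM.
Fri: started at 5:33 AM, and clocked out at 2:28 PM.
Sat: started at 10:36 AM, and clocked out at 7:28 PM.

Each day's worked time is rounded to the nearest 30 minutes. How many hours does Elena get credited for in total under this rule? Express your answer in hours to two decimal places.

Thu: 11:04 AM–4:08 PM = 5 h 4 min → rounds to 5 h 0 min
Fri: 5:33 AM–2:28 PM = 8 h 55 min → rounds to 9 h 0 min
Sat: 10:36 AM–7:28 PM = 8 h 52 min → rounds to 9 h 0 min
Total credited: 23 h 0 min.

23.00 hours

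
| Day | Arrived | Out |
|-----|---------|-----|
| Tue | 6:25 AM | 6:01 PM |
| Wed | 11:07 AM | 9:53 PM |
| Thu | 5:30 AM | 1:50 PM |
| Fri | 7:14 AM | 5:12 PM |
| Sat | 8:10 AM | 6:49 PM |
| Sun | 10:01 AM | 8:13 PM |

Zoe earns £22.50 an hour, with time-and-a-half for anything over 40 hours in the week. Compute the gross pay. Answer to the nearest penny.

£1626.19

Tue: 6:25 AM–6:01 PM = 11 h 36 min
Wed: 11:07 AM–9:53 PM = 10 h 46 min
Thu: 5:30 AM–1:50 PM = 8 h 20 min
Fri: 7:14 AM–5:12 PM = 9 h 58 min
Sat: 8:10 AM–6:49 PM = 10 h 39 min
Sun: 10:01 AM–8:13 PM = 10 h 12 min
Total worked: 61 h 31 min = 3691 min.
Regular 40 h 0 min = 2400 min at £22.50/h; overtime 21 h 31 min = 1291 min at £33.75/h.
Pay = (2400 × £22.50 + 1291 × £33.75) ÷ 60 = £1626.19.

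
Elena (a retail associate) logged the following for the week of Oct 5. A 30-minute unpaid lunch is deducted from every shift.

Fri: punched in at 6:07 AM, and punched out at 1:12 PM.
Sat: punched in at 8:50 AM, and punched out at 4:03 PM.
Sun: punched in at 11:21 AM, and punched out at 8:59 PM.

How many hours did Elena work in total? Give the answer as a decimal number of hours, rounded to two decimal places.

Fri: 6:07 AM–1:12 PM = 7 h 5 min; less 30 min break → 6 h 35 min
Sat: 8:50 AM–4:03 PM = 7 h 13 min; less 30 min break → 6 h 43 min
Sun: 11:21 AM–8:59 PM = 9 h 38 min; less 30 min break → 9 h 8 min
Total: 6 h 35 min + 6 h 43 min + 9 h 8 min = 22 h 26 min.

22.43 hours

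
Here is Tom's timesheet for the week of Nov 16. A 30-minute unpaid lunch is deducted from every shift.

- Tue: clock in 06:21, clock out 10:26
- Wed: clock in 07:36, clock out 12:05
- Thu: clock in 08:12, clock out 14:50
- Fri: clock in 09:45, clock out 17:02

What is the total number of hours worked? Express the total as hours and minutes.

Tue: 06:21–10:26 = 4 h 5 min; less 30 min break → 3 h 35 min
Wed: 07:36–12:05 = 4 h 29 min; less 30 min break → 3 h 59 min
Thu: 08:12–14:50 = 6 h 38 min; less 30 min break → 6 h 8 min
Fri: 09:45–17:02 = 7 h 17 min; less 30 min break → 6 h 47 min
Total: 3 h 35 min + 3 h 59 min + 6 h 8 min + 6 h 47 min = 20 h 29 min.

20 h 29 min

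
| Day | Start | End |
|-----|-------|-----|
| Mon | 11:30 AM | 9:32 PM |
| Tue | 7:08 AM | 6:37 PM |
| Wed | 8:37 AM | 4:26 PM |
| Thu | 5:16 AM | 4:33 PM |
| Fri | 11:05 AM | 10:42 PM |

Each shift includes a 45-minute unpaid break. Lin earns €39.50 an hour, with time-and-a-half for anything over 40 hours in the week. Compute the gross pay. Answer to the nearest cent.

Mon: 11:30 AM–9:32 PM = 10 h 2 min; less 45 min break → 9 h 17 min
Tue: 7:08 AM–6:37 PM = 11 h 29 min; less 45 min break → 10 h 44 min
Wed: 8:37 AM–4:26 PM = 7 h 49 min; less 45 min break → 7 h 4 min
Thu: 5:16 AM–4:33 PM = 11 h 17 min; less 45 min break → 10 h 32 min
Fri: 11:05 AM–10:42 PM = 11 h 37 min; less 45 min break → 10 h 52 min
Total worked: 48 h 29 min = 2909 min.
Regular 40 h 0 min = 2400 min at €39.50/h; overtime 8 h 29 min = 509 min at €59.25/h.
Pay = (2400 × €39.50 + 509 × €59.25) ÷ 60 = €2082.64.

€2082.64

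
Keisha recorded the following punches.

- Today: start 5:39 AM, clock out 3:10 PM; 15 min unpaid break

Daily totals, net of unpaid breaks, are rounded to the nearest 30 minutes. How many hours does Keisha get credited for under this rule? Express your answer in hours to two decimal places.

Today: 5:39 AM–3:10 PM = 9 h 31 min − 15 min = 9 h 16 min → rounds to 9 h 30 min

9.50 hours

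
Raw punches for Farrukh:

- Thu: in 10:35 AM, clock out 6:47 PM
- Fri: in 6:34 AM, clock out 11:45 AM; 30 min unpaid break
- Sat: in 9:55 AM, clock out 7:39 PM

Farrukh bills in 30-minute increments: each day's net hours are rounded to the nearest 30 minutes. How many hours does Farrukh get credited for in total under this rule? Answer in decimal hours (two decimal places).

22.00 hours

Thu: 10:35 AM–6:47 PM = 8 h 12 min → rounds to 8 h 0 min
Fri: 6:34 AM–11:45 AM = 5 h 11 min − 30 min = 4 h 41 min → rounds to 4 h 30 min
Sat: 9:55 AM–7:39 PM = 9 h 44 min → rounds to 9 h 30 min
Total credited: 22 h 0 min.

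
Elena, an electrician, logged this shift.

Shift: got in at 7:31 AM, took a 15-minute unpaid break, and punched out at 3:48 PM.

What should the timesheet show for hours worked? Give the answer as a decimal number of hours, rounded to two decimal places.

Shift: 7:31 AM–3:48 PM = 8 h 17 min; less 15 min break → 8 h 2 min

8.03 hours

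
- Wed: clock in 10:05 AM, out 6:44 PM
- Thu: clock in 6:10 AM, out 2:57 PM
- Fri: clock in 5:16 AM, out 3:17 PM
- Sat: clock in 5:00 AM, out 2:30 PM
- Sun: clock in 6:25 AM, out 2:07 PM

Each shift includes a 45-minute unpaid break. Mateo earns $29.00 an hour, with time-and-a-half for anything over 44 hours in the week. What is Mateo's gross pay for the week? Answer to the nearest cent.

Wed: 10:05 AM–6:44 PM = 8 h 39 min; less 45 min break → 7 h 54 min
Thu: 6:10 AM–2:57 PM = 8 h 47 min; less 45 min break → 8 h 2 min
Fri: 5:16 AM–3:17 PM = 10 h 1 min; less 45 min break → 9 h 16 min
Sat: 5:00 AM–2:30 PM = 9 h 30 min; less 45 min break → 8 h 45 min
Sun: 6:25 AM–2:07 PM = 7 h 42 min; less 45 min break → 6 h 57 min
Total worked: 40 h 54 min = 2454 min.
Regular 40 h 54 min = 2454 min at $29.00/h; overtime 0 h 0 min = 0 min at $43.50/h.
Pay = (2454 × $29.00 + 0 × $43.50) ÷ 60 = $1186.10.

$1186.10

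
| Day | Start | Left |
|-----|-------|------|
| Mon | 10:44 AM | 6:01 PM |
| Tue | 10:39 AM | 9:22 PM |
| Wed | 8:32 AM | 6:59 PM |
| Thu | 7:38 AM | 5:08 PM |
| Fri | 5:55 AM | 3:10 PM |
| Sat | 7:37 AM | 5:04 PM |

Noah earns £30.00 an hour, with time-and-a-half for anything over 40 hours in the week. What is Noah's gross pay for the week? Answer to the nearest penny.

Mon: 10:44 AM–6:01 PM = 7 h 17 min
Tue: 10:39 AM–9:22 PM = 10 h 43 min
Wed: 8:32 AM–6:59 PM = 10 h 27 min
Thu: 7:38 AM–5:08 PM = 9 h 30 min
Fri: 5:55 AM–3:10 PM = 9 h 15 min
Sat: 7:37 AM–5:04 PM = 9 h 27 min
Total worked: 56 h 39 min = 3399 min.
Regular 40 h 0 min = 2400 min at £30.00/h; overtime 16 h 39 min = 999 min at £45.00/h.
Pay = (2400 × £30.00 + 999 × £45.00) ÷ 60 = £1949.25.

£1949.25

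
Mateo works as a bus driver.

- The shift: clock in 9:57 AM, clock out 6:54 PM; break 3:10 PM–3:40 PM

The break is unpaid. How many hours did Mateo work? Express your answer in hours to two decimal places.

8.45 hours

The shift: 9:57 AM–6:54 PM = 8 h 57 min; less 30 min break → 8 h 27 min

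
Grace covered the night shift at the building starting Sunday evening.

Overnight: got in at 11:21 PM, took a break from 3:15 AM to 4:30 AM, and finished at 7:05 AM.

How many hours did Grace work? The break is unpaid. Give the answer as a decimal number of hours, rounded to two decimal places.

6.48 hours

Overnight: 11:21 PM → midnight = 0 h 39 min; midnight → 7:05 AM = 7 h 5 min; span 7 h 44 min; less 75 min break → 6 h 29 min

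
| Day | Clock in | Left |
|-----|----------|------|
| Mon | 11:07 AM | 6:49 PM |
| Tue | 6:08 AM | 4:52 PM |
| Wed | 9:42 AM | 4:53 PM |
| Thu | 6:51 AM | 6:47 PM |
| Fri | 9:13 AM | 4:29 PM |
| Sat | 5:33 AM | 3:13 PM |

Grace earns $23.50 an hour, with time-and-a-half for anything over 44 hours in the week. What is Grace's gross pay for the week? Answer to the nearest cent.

$1403.54

Mon: 11:07 AM–6:49 PM = 7 h 42 min
Tue: 6:08 AM–4:52 PM = 10 h 44 min
Wed: 9:42 AM–4:53 PM = 7 h 11 min
Thu: 6:51 AM–6:47 PM = 11 h 56 min
Fri: 9:13 AM–4:29 PM = 7 h 16 min
Sat: 5:33 AM–3:13 PM = 9 h 40 min
Total worked: 54 h 29 min = 3269 min.
Regular 44 h 0 min = 2640 min at $23.50/h; overtime 10 h 29 min = 629 min at $35.25/h.
Pay = (2640 × $23.50 + 629 × $35.25) ÷ 60 = $1403.54.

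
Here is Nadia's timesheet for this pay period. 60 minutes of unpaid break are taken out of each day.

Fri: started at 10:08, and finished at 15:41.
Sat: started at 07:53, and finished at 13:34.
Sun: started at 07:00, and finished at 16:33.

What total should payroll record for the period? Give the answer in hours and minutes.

17 h 47 min

Fri: 10:08–15:41 = 5 h 33 min; less 60 min break → 4 h 33 min
Sat: 07:53–13:34 = 5 h 41 min; less 60 min break → 4 h 41 min
Sun: 07:00–16:33 = 9 h 33 min; less 60 min break → 8 h 33 min
Total: 4 h 33 min + 4 h 41 min + 8 h 33 min = 17 h 47 min.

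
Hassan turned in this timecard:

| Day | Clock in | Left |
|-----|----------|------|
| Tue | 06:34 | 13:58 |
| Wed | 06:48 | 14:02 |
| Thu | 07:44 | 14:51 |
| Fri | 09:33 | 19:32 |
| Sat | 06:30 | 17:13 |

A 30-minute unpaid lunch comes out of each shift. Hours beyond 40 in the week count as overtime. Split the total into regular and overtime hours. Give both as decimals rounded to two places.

Tue: 06:34–13:58 = 7 h 24 min; less 30 min break → 6 h 54 min
Wed: 06:48–14:02 = 7 h 14 min; less 30 min break → 6 h 44 min
Thu: 07:44–14:51 = 7 h 7 min; less 30 min break → 6 h 37 min
Fri: 09:33–19:32 = 9 h 59 min; less 30 min break → 9 h 29 min
Sat: 06:30–17:13 = 10 h 43 min; less 30 min break → 10 h 13 min
Total worked: 39 h 57 min = 39.95 h.
Threshold 40 h → overtime 0 h 0 min, regular 39 h 57 min.

Regular 39.95 hours, overtime 0.00 hours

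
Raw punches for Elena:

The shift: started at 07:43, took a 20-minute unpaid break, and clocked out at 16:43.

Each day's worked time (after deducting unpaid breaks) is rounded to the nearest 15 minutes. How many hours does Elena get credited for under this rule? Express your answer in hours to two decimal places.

8.75 hours

The shift: 07:43–16:43 = 9 h 0 min − 20 min = 8 h 40 min → rounds to 8 h 45 min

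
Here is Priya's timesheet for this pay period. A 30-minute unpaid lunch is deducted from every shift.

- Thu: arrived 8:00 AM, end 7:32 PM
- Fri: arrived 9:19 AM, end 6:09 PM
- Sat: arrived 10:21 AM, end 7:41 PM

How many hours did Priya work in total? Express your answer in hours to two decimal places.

28.20 hours

Thu: 8:00 AM–7:32 PM = 11 h 32 min; less 30 min break → 11 h 2 min
Fri: 9:19 AM–6:09 PM = 8 h 50 min; less 30 min break → 8 h 20 min
Sat: 10:21 AM–7:41 PM = 9 h 20 min; less 30 min break → 8 h 50 min
Total: 11 h 2 min + 8 h 20 min + 8 h 50 min = 28 h 12 min.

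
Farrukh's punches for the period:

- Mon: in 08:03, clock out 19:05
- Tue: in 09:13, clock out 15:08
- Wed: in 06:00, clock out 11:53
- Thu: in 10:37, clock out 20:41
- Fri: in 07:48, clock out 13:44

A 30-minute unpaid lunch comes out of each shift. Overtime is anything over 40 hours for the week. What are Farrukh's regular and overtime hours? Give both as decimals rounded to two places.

Regular 36.33 hours, overtime 0.00 hours

Mon: 08:03–19:05 = 11 h 2 min; less 30 min break → 10 h 32 min
Tue: 09:13–15:08 = 5 h 55 min; less 30 min break → 5 h 25 min
Wed: 06:00–11:53 = 5 h 53 min; less 30 min break → 5 h 23 min
Thu: 10:37–20:41 = 10 h 4 min; less 30 min break → 9 h 34 min
Fri: 07:48–13:44 = 5 h 56 min; less 30 min break → 5 h 26 min
Total worked: 36 h 20 min = 36.33 h.
Threshold 40 h → overtime 0 h 0 min, regular 36 h 20 min.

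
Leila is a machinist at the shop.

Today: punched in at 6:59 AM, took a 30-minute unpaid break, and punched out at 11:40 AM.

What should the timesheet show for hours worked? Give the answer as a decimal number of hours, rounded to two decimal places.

Today: 6:59 AM–11:40 AM = 4 h 41 min; less 30 min break → 4 h 11 min

4.18 hours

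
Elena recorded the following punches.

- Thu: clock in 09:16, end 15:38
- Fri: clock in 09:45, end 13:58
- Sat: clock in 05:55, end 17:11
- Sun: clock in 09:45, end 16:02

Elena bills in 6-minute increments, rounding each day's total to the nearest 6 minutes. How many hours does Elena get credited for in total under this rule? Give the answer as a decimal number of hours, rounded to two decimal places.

Thu: 09:16–15:38 = 6 h 22 min → rounds to 6 h 24 min
Fri: 09:45–13:58 = 4 h 13 min → rounds to 4 h 12 min
Sat: 05:55–17:11 = 11 h 16 min → rounds to 11 h 18 min
Sun: 09:45–16:02 = 6 h 17 min → rounds to 6 h 18 min
Total credited: 28 h 12 min.

28.20 hours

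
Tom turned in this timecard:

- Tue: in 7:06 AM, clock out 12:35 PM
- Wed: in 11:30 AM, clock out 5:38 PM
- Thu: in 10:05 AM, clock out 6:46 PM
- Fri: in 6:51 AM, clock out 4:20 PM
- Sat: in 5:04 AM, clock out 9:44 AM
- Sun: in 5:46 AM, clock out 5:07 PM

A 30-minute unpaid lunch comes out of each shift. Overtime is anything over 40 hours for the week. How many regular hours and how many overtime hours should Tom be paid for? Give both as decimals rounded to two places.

Tue: 7:06 AM–12:35 PM = 5 h 29 min; less 30 min break → 4 h 59 min
Wed: 11:30 AM–5:38 PM = 6 h 8 min; less 30 min break → 5 h 38 min
Thu: 10:05 AM–6:46 PM = 8 h 41 min; less 30 min break → 8 h 11 min
Fri: 6:51 AM–4:20 PM = 9 h 29 min; less 30 min break → 8 h 59 min
Sat: 5:04 AM–9:44 AM = 4 h 40 min; less 30 min break → 4 h 10 min
Sun: 5:46 AM–5:07 PM = 11 h 21 min; less 30 min break → 10 h 51 min
Total worked: 42 h 48 min = 42.80 h.
Threshold 40 h → overtime 2 h 48 min, regular 40 h 0 min.

Regular 40.00 hours, overtime 2.80 hours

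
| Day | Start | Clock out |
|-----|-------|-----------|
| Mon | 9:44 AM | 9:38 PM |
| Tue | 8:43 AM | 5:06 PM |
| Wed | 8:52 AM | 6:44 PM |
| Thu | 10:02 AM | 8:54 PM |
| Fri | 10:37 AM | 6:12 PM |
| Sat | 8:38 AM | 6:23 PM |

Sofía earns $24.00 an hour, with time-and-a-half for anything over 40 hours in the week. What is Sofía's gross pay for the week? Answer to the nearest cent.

Mon: 9:44 AM–9:38 PM = 11 h 54 min
Tue: 8:43 AM–5:06 PM = 8 h 23 min
Wed: 8:52 AM–6:44 PM = 9 h 52 min
Thu: 10:02 AM–8:54 PM = 10 h 52 min
Fri: 10:37 AM–6:12 PM = 7 h 35 min
Sat: 8:38 AM–6:23 PM = 9 h 45 min
Total worked: 58 h 21 min = 3501 min.
Regular 40 h 0 min = 2400 min at $24.00/h; overtime 18 h 21 min = 1101 min at $36.00/h.
Pay = (2400 × $24.00 + 1101 × $36.00) ÷ 60 = $1620.60.

$1620.60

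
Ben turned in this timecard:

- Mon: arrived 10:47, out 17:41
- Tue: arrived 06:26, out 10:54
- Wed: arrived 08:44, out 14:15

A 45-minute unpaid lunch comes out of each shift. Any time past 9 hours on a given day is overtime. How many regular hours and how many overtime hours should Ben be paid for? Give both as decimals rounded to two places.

Regular 14.63 hours, overtime 0.00 hours

Mon: 10:47–17:41 = 6 h 54 min; less 45 min break → 6 h 9 min
Tue: 06:26–10:54 = 4 h 28 min; less 45 min break → 3 h 43 min
Wed: 08:44–14:15 = 5 h 31 min; less 45 min break → 4 h 46 min
Mon reg 6 h 9 min / OT 0 h 0 min; Tue reg 3 h 43 min / OT 0 h 0 min; Wed reg 4 h 46 min / OT 0 h 0 min.
Totals: regular 14 h 38 min, overtime 0 h 0 min.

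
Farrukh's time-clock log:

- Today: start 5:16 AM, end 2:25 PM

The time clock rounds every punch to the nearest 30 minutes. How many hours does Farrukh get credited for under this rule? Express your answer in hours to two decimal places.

Today: in 5:16 AM→5:30 AM, out 2:25 PM→2:30 PM; 9 h 0 min

9.00 hours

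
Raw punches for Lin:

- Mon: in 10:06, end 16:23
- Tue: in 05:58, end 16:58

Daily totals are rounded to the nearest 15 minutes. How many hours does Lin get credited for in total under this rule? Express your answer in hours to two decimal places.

Mon: 10:06–16:23 = 6 h 17 min → rounds to 6 h 15 min
Tue: 05:58–16:58 = 11 h 0 min → rounds to 11 h 0 min
Total credited: 17 h 15 min.

17.25 hours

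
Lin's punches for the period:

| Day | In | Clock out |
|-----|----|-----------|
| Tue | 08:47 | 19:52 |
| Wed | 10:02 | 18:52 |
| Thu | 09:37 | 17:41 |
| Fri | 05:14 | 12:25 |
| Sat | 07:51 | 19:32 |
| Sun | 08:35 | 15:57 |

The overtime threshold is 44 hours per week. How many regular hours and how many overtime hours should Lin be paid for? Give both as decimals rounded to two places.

Tue: 08:47–19:52 = 11 h 5 min
Wed: 10:02–18:52 = 8 h 50 min
Thu: 09:37–17:41 = 8 h 4 min
Fri: 05:14–12:25 = 7 h 11 min
Sat: 07:51–19:32 = 11 h 41 min
Sun: 08:35–15:57 = 7 h 22 min
Total worked: 54 h 13 min = 54.22 h.
Threshold 44 h → overtime 10 h 13 min, regular 44 h 0 min.

Regular 44.00 hours, overtime 10.22 hours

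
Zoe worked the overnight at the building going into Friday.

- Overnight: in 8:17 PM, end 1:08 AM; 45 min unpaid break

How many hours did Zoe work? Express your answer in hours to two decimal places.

Overnight: 8:17 PM → midnight = 3 h 43 min; midnight → 1:08 AM = 1 h 8 min; span 4 h 51 min; less 45 min break → 4 h 6 min

4.10 hours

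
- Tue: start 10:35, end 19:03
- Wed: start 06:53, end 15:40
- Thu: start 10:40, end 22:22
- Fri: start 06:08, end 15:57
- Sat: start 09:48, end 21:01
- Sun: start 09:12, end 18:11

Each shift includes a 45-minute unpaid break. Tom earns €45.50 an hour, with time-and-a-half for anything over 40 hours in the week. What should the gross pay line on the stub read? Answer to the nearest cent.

Tue: 10:35–19:03 = 8 h 28 min; less 45 min break → 7 h 43 min
Wed: 06:53–15:40 = 8 h 47 min; less 45 min break → 8 h 2 min
Thu: 10:40–22:22 = 11 h 42 min; less 45 min break → 10 h 57 min
Fri: 06:08–15:57 = 9 h 49 min; less 45 min break → 9 h 4 min
Sat: 09:48–21:01 = 11 h 13 min; less 45 min break → 10 h 28 min
Sun: 09:12–18:11 = 8 h 59 min; less 45 min break → 8 h 14 min
Total worked: 54 h 28 min = 3268 min.
Regular 40 h 0 min = 2400 min at €45.50/h; overtime 14 h 28 min = 868 min at €68.25/h.
Pay = (2400 × €45.50 + 868 × €68.25) ÷ 60 = €2807.35.

€2807.35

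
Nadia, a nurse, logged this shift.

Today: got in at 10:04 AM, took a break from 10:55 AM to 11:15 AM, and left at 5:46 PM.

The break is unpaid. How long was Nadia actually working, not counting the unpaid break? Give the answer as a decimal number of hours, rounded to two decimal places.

7.37 hours

Today: 10:04 AM–5:46 PM = 7 h 42 min; less 20 min break → 7 h 22 min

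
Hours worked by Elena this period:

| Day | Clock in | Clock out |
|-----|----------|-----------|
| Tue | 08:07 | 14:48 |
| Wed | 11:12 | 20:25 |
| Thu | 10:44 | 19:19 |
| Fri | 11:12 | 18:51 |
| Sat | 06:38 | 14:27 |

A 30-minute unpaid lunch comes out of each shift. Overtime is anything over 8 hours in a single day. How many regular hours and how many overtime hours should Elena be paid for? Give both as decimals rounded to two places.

Regular 36.65 hours, overtime 0.80 hours

Tue: 08:07–14:48 = 6 h 41 min; less 30 min break → 6 h 11 min
Wed: 11:12–20:25 = 9 h 13 min; less 30 min break → 8 h 43 min
Thu: 10:44–19:19 = 8 h 35 min; less 30 min break → 8 h 5 min
Fri: 11:12–18:51 = 7 h 39 min; less 30 min break → 7 h 9 min
Sat: 06:38–14:27 = 7 h 49 min; less 30 min break → 7 h 19 min
Tue reg 6 h 11 min / OT 0 h 0 min; Wed reg 8 h 0 min / OT 0 h 43 min; Thu reg 8 h 0 min / OT 0 h 5 min; Fri reg 7 h 9 min / OT 0 h 0 min; Sat reg 7 h 19 min / OT 0 h 0 min.
Totals: regular 36 h 39 min, overtime 0 h 48 min.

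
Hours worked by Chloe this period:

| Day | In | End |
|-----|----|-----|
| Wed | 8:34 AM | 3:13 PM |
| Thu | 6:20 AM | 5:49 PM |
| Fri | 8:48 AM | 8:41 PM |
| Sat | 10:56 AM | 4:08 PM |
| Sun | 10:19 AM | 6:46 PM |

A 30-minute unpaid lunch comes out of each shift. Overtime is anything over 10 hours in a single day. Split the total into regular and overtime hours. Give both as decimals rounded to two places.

Wed: 8:34 AM–3:13 PM = 6 h 39 min; less 30 min break → 6 h 9 min
Thu: 6:20 AM–5:49 PM = 11 h 29 min; less 30 min break → 10 h 59 min
Fri: 8:48 AM–8:41 PM = 11 h 53 min; less 30 min break → 11 h 23 min
Sat: 10:56 AM–4:08 PM = 5 h 12 min; less 30 min break → 4 h 42 min
Sun: 10:19 AM–6:46 PM = 8 h 27 min; less 30 min break → 7 h 57 min
Wed reg 6 h 9 min / OT 0 h 0 min; Thu reg 10 h 0 min / OT 0 h 59 min; Fri reg 10 h 0 min / OT 1 h 23 min; Sat reg 4 h 42 min / OT 0 h 0 min; Sun reg 7 h 57 min / OT 0 h 0 min.
Totals: regular 38 h 48 min, overtime 2 h 22 min.

Regular 38.80 hours, overtime 2.37 hours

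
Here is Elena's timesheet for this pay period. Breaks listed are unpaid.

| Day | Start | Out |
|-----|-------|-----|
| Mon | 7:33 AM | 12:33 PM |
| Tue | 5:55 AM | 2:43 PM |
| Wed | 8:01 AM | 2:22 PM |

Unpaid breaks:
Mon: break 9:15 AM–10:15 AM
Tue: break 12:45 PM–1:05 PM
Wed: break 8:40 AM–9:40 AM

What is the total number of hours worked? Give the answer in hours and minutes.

17 h 49 min

Mon: 7:33 AM–12:33 PM = 5 h 0 min; less 60 min break → 4 h 0 min
Tue: 5:55 AM–2:43 PM = 8 h 48 min; less 20 min break → 8 h 28 min
Wed: 8:01 AM–2:22 PM = 6 h 21 min; less 60 min break → 5 h 21 min
Total: 4 h 0 min + 8 h 28 min + 5 h 21 min = 17 h 49 min.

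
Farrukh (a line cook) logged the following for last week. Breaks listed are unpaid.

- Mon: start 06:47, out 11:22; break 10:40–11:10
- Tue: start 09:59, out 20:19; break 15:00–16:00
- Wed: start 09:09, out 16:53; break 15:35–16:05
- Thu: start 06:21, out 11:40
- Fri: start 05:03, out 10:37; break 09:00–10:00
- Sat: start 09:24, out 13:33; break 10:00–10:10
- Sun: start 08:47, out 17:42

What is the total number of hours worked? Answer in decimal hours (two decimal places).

Mon: 06:47–11:22 = 4 h 35 min; less 30 min break → 4 h 5 min
Tue: 09:59–20:19 = 10 h 20 min; less 60 min break → 9 h 20 min
Wed: 09:09–16:53 = 7 h 44 min; less 30 min break → 7 h 14 min
Thu: 06:21–11:40 = 5 h 19 min
Fri: 05:03–10:37 = 5 h 34 min; less 60 min break → 4 h 34 min
Sat: 09:24–13:33 = 4 h 9 min; less 10 min break → 3 h 59 min
Sun: 08:47–17:42 = 8 h 55 min
Total: 4 h 5 min + 9 h 20 min + 7 h 14 min + 5 h 19 min + 4 h 34 min + 3 h 59 min + 8 h 55 min = 43 h 26 min.

43.43 hours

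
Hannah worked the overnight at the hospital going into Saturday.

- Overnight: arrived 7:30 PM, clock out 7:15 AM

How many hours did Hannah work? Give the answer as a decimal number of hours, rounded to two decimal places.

11.75 hours

Overnight: 7:30 PM → midnight = 4 h 30 min; midnight → 7:15 AM = 7 h 15 min; span 11 h 45 min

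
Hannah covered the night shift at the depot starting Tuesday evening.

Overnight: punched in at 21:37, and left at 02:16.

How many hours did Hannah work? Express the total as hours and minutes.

4 h 39 min

Overnight: 21:37 → midnight = 2 h 23 min; midnight → 02:16 = 2 h 16 min; span 4 h 39 min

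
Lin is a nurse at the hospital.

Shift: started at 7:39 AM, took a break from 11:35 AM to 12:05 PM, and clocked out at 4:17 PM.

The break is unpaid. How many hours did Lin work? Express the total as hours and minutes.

Shift: 7:39 AM–4:17 PM = 8 h 38 min; less 30 min break → 8 h 8 min

8 h 8 min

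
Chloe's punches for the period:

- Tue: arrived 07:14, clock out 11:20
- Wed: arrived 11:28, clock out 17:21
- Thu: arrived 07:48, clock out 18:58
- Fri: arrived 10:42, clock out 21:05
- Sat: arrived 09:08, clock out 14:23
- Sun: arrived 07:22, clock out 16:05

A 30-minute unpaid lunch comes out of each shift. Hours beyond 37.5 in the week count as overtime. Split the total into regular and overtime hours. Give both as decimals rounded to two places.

Regular 37.50 hours, overtime 5.00 hours

Tue: 07:14–11:20 = 4 h 6 min; less 30 min break → 3 h 36 min
Wed: 11:28–17:21 = 5 h 53 min; less 30 min break → 5 h 23 min
Thu: 07:48–18:58 = 11 h 10 min; less 30 min break → 10 h 40 min
Fri: 10:42–21:05 = 10 h 23 min; less 30 min break → 9 h 53 min
Sat: 09:08–14:23 = 5 h 15 min; less 30 min break → 4 h 45 min
Sun: 07:22–16:05 = 8 h 43 min; less 30 min break → 8 h 13 min
Total worked: 42 h 30 min = 42.50 h.
Threshold 37.5 h → overtime 5 h 0 min, regular 37 h 30 min.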